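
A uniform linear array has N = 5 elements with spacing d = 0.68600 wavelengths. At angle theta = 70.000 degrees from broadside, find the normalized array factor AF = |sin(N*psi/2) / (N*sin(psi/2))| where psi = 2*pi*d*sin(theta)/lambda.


psi = 2*pi*0.68600*sin(70.000 deg) = 4.050324 rad
AF = |sin(5*4.050324/2) / (5*sin(4.050324/2))| = 0.1436

0.1436


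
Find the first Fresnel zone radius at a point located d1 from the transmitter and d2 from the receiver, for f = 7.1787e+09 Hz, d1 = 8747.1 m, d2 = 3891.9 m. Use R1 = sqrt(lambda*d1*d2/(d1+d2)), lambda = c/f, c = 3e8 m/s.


lambda = c / f = 3.0000e+08 / 7.1787e+09 = 0.04179030 m
R1 = sqrt(0.04179030 * 8747.1 * 3891.9 / (8747.1 + 3891.9)) = 10.61 m

10.61 m


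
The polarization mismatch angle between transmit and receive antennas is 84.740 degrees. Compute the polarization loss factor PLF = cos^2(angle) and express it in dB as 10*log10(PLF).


PLF_linear = cos^2(84.740 deg) = 8.404382e-03
PLF_dB = 10 * log10(8.404382e-03) = -20.75 dB

-20.75 dB


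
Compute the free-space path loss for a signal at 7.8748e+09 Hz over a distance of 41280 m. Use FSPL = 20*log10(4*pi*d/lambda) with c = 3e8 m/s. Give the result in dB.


lambda = c / f = 3.0000e+08 / 7.8748e+09 = 0.03809621 m
FSPL = 20 * log10(4*pi*41280/0.03809621) = 142.7 dB

142.7 dB


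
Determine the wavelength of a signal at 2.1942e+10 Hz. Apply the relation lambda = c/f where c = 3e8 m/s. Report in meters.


lambda = c / f = 3.0000e+08 / 2.1942e+10 = 0.01367 m

0.01367 m


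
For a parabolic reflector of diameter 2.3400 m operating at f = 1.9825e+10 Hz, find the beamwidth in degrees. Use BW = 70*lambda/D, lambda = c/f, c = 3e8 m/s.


lambda = c / f = 3.0000e+08 / 1.9825e+10 = 0.01513241 m
BW = 70 * 0.01513241 / 2.3400 = 0.4527 deg

0.4527 deg


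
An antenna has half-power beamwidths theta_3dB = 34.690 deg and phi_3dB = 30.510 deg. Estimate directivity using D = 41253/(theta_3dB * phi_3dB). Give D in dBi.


D_linear = 41253 / (34.690 * 30.510) = 38.97706
D_dBi = 10 * log10(38.97706) = 15.91 dBi

15.91 dBi


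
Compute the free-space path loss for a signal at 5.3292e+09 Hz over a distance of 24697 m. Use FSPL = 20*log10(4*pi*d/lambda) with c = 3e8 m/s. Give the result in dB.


lambda = c / f = 3.0000e+08 / 5.3292e+09 = 0.05629363 m
FSPL = 20 * log10(4*pi*24697/0.05629363) = 134.8 dB

134.8 dB


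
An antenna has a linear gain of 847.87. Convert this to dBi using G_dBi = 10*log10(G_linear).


G_dBi = 10 * log10(847.87) = 29.28 dBi

29.28 dBi


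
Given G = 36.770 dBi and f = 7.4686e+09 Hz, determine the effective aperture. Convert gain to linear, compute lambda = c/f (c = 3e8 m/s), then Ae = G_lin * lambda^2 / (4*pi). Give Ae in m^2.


lambda = c / f = 3.0000e+08 / 7.4686e+09 = 0.04016817 m
G_linear = 10^(36.770/10) = 4753.352
Ae = G_linear * lambda^2 / (4*pi) = 4753.352 * 0.04016817^2 / (4*pi) = 0.6103 m^2

0.6103 m^2


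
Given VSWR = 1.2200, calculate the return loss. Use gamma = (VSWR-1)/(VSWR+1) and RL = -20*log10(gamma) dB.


gamma = (1.2200 - 1) / (1.2200 + 1) = 0.09909910
RL = -20 * log10(0.09909910) = 20.08 dB

20.08 dB


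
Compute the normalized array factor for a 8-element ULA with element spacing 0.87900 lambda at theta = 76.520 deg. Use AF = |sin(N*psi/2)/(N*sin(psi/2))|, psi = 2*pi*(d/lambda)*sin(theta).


psi = 2*pi*0.87900*sin(76.520 deg) = 5.370771 rad
AF = |sin(8*5.370771/2) / (8*sin(5.370771/2))| = 0.1380

0.1380


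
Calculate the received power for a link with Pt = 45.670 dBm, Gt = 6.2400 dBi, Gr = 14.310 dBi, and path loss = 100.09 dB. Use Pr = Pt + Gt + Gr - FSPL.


Pr = 45.670 + 6.2400 + 14.310 - 100.09 = -33.87 dBm

-33.87 dBm


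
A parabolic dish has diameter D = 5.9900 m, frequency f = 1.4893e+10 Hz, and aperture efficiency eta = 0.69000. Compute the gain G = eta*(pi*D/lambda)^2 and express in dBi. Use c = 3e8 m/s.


lambda = c / f = 3.0000e+08 / 1.4893e+10 = 0.02014369 m
G_linear = 0.69000 * (pi * 5.9900 / 0.02014369)^2 = 602177.4
G_dBi = 10 * log10(602177.4) = 57.80 dBi

57.80 dBi


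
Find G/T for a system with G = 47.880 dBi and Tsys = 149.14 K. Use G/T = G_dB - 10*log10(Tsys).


G/T = 47.880 - 10*log10(149.14) = 47.880 - 21.73594 = 26.14 dB/K

26.14 dB/K


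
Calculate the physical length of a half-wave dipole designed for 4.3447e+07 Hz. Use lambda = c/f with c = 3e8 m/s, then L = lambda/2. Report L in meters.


lambda = c / f = 3.0000e+08 / 4.3447e+07 = 6.904965 m
L = lambda / 2 = 6.904965 / 2 = 3.452 m

3.452 m


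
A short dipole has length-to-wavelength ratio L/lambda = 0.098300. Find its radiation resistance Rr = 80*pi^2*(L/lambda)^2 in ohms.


Rr = 80 * pi^2 * (0.098300)^2 = 80 * 9.869604 * 9.662890e-03 = 7.630 ohm

7.630 ohm


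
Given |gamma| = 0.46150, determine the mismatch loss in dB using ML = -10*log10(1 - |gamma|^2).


ML = -10 * log10(1 - 0.46150^2) = -10 * log10(0.78701775) = 1.040 dB

1.040 dB


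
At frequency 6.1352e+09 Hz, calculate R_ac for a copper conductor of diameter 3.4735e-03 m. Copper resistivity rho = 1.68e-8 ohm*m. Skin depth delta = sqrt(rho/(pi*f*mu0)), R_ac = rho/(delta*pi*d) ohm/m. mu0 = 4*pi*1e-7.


delta = sqrt(1.68e-8 / (pi * 6.1352e+09 * 4*pi*1e-7)) = 8.328378e-07 m
R_ac = 1.68e-8 / (8.328378e-07 * pi * 3.4735e-03) = 1.849 ohm/m

1.849 ohm/m


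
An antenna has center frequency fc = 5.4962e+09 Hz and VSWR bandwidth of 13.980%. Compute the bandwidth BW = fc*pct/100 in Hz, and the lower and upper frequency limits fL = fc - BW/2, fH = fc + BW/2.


BW = 5.4962e+09 * 13.980/100 = 7.683688e+08 Hz
fL = 5.4962e+09 - 7.683688e+08/2 = 5.112e+09 Hz
fH = 5.4962e+09 + 7.683688e+08/2 = 5.880e+09 Hz

BW=7.684e+08 Hz, fL=5.112e+09 Hz, fH=5.880e+09 Hz


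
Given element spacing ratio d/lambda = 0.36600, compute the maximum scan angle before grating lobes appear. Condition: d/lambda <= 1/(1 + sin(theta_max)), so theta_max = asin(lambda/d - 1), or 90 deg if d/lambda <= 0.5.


lambda/d - 1 = 1/0.36600 - 1 = 1.732240 >= 1
d/lambda <= 0.5, so the array can scan to endfire without grating lobes: theta_max = 90 deg

90 deg


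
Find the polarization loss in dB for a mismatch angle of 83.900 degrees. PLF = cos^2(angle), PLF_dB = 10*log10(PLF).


PLF_linear = cos^2(83.900 deg) = 0.01129205
PLF_dB = 10 * log10(0.01129205) = -19.47 dB

-19.47 dB


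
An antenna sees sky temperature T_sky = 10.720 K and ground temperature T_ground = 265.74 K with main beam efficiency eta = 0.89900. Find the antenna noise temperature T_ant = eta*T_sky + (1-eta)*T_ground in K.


T_ant = 0.89900 * 10.720 + (1 - 0.89900) * 265.74 = 36.48 K

36.48 K


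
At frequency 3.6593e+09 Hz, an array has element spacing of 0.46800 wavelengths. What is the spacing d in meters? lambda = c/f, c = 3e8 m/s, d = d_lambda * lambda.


lambda = c / f = 3.0000e+08 / 3.6593e+09 = 0.08198289 m
d = 0.46800 * 0.08198289 = 0.03837 m

0.03837 m


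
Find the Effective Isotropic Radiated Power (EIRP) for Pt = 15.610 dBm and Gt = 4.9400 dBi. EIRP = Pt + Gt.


EIRP = Pt + Gt = 15.610 + 4.9400 = 20.55 dBm

20.55 dBm


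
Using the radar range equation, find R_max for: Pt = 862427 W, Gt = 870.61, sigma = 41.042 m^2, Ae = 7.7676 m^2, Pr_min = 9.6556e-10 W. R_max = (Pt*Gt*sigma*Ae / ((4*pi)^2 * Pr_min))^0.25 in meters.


R^4 = 862427*870.61*41.042*7.7676 / ((4*pi)^2 * 9.6556e-10) = 1.569865e+18
R_max = 1.569865e+18^0.25 = 35397 m

35397 m


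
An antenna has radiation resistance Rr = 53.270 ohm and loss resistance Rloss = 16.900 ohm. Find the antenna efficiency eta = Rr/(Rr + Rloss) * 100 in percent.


eta = 53.270 / (53.270 + 16.900) * 100 = 75.92%

75.92%


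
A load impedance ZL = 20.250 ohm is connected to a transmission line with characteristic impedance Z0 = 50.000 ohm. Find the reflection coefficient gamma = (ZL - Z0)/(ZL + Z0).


gamma = (20.250 - 50.000) / (20.250 + 50.000) = -0.4235

-0.4235


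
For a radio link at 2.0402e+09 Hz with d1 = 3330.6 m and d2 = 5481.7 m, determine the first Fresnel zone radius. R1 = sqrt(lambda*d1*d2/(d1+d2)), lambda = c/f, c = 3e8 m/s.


lambda = c / f = 3.0000e+08 / 2.0402e+09 = 0.1470444 m
R1 = sqrt(0.1470444 * 3330.6 * 5481.7 / (3330.6 + 5481.7)) = 17.45 m

17.45 m


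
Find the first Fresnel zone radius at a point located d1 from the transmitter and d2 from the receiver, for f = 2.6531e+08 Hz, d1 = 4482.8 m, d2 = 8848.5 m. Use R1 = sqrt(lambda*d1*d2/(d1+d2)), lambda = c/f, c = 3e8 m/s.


lambda = c / f = 3.0000e+08 / 2.6531e+08 = 1.130753 m
R1 = sqrt(1.130753 * 4482.8 * 8848.5 / (4482.8 + 8848.5)) = 58.00 m

58.00 m


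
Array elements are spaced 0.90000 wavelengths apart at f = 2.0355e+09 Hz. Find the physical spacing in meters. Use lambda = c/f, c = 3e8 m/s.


lambda = c / f = 3.0000e+08 / 2.0355e+09 = 0.1473839 m
d = 0.90000 * 0.1473839 = 0.1326 m

0.1326 m


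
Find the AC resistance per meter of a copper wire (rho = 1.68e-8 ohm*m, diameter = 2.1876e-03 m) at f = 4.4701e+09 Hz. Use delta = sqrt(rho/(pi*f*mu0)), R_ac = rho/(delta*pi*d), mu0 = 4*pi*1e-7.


delta = sqrt(1.68e-8 / (pi * 4.4701e+09 * 4*pi*1e-7)) = 9.756997e-07 m
R_ac = 1.68e-8 / (9.756997e-07 * pi * 2.1876e-03) = 2.505 ohm/m

2.505 ohm/m


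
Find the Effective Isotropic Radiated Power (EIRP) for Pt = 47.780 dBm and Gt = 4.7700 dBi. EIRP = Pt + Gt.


EIRP = Pt + Gt = 47.780 + 4.7700 = 52.55 dBm

52.55 dBm


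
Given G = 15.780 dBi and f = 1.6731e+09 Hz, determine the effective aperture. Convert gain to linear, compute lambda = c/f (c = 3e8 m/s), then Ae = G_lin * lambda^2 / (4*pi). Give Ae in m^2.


lambda = c / f = 3.0000e+08 / 1.6731e+09 = 0.1793079 m
G_linear = 10^(15.780/10) = 37.84426
Ae = G_linear * lambda^2 / (4*pi) = 37.84426 * 0.1793079^2 / (4*pi) = 0.09683 m^2

0.09683 m^2


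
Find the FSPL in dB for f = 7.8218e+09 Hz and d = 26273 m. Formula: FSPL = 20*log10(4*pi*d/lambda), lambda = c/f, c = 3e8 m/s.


lambda = c / f = 3.0000e+08 / 7.8218e+09 = 0.03835434 m
FSPL = 20 * log10(4*pi*26273/0.03835434) = 138.7 dB

138.7 dB


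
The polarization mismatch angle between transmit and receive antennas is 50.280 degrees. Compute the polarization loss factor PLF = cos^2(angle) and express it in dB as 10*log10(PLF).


PLF_linear = cos^2(50.280 deg) = 0.4083675
PLF_dB = 10 * log10(0.4083675) = -3.889 dB

-3.889 dB


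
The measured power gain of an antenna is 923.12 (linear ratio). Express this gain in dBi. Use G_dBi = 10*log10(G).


G_dBi = 10 * log10(923.12) = 29.65 dBi

29.65 dBi


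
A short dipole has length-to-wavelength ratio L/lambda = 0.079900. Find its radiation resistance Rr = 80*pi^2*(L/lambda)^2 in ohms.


Rr = 80 * pi^2 * (0.079900)^2 = 80 * 9.869604 * 6.384010e-03 = 5.041 ohm

5.041 ohm


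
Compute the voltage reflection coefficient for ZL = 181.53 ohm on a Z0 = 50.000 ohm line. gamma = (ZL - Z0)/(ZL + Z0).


gamma = (181.53 - 50.000) / (181.53 + 50.000) = 0.5681

0.5681


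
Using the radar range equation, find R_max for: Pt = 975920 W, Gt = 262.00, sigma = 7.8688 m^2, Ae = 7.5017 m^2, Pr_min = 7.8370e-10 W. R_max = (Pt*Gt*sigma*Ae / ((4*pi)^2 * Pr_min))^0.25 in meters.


R^4 = 975920*262.00*7.8688*7.5017 / ((4*pi)^2 * 7.8370e-10) = 1.219591e+17
R_max = 1.219591e+17^0.25 = 18688 m

18688 m


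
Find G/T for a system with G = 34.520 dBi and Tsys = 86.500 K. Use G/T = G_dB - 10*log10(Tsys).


G/T = 34.520 - 10*log10(86.500) = 34.520 - 19.37016 = 15.15 dB/K

15.15 dB/K


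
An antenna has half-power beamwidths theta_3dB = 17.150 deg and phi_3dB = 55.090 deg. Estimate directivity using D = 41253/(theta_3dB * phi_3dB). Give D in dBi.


D_linear = 41253 / (17.150 * 55.090) = 43.66351
D_dBi = 10 * log10(43.66351) = 16.40 dBi

16.40 dBi


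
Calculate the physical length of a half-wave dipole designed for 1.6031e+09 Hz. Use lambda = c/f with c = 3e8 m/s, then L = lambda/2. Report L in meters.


lambda = c / f = 3.0000e+08 / 1.6031e+09 = 0.1871374 m
L = lambda / 2 = 0.1871374 / 2 = 0.09357 m

0.09357 m


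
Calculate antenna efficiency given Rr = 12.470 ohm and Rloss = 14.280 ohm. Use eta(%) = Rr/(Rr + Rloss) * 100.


eta = 12.470 / (12.470 + 14.280) * 100 = 46.62%

46.62%


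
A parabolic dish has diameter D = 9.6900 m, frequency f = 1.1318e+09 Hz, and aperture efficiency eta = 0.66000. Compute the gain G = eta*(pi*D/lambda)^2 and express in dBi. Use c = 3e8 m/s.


lambda = c / f = 3.0000e+08 / 1.1318e+09 = 0.2650645 m
G_linear = 0.66000 * (pi * 9.6900 / 0.2650645)^2 = 8705.387
G_dBi = 10 * log10(8705.387) = 39.40 dBi

39.40 dBi


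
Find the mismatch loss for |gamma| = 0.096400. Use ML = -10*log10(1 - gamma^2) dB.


ML = -10 * log10(1 - 0.096400^2) = -10 * log10(0.99070704) = 0.04055 dB

0.04055 dB


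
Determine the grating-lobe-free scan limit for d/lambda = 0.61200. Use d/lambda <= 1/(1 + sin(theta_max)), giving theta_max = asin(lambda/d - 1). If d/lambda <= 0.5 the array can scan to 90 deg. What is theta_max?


lambda/d - 1 = 1/0.61200 - 1 = 0.6339869
theta_max = asin(0.6339869) = 39.34 deg

39.34 deg


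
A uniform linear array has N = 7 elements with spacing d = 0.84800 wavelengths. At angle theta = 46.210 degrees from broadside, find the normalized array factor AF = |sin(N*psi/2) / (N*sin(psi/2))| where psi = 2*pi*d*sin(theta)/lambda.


psi = 2*pi*0.84800*sin(46.210 deg) = 3.846284 rad
AF = |sin(7*3.846284/2) / (7*sin(3.846284/2))| = 0.1188

0.1188


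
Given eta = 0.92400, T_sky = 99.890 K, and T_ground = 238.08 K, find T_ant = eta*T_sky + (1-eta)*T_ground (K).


T_ant = 0.92400 * 99.890 + (1 - 0.92400) * 238.08 = 110.4 K

110.4 K


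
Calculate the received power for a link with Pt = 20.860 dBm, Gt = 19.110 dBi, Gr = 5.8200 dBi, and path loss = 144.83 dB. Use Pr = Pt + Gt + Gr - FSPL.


Pr = 20.860 + 19.110 + 5.8200 - 144.83 = -99.04 dBm

-99.04 dBm


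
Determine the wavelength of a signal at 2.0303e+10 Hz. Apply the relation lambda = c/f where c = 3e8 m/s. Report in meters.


lambda = c / f = 3.0000e+08 / 2.0303e+10 = 0.01478 m

0.01478 m


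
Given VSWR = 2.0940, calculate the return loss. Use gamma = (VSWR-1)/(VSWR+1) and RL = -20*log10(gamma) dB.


gamma = (2.0940 - 1) / (2.0940 + 1) = 0.3535876
RL = -20 * log10(0.3535876) = 9.030 dB

9.030 dB


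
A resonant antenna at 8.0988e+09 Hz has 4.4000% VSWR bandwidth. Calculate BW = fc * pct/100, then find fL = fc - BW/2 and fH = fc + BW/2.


BW = 8.0988e+09 * 4.4000/100 = 3.563472e+08 Hz
fL = 8.0988e+09 - 3.563472e+08/2 = 7.921e+09 Hz
fH = 8.0988e+09 + 3.563472e+08/2 = 8.277e+09 Hz

BW=3.563e+08 Hz, fL=7.921e+09 Hz, fH=8.277e+09 Hz


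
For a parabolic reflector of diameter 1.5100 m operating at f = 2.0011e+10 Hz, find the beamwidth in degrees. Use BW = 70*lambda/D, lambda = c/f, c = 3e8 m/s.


lambda = c / f = 3.0000e+08 / 2.0011e+10 = 0.01499175 m
BW = 70 * 0.01499175 / 1.5100 = 0.6950 deg

0.6950 deg


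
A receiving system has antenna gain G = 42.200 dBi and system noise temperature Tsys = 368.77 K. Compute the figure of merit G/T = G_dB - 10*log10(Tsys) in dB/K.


G/T = 42.200 - 10*log10(368.77) = 42.200 - 25.66756 = 16.53 dB/K

16.53 dB/K


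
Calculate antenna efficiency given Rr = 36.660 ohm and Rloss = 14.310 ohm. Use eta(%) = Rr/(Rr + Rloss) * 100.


eta = 36.660 / (36.660 + 14.310) * 100 = 71.92%

71.92%


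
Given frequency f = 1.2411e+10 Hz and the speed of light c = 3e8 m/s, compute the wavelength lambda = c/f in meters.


lambda = c / f = 3.0000e+08 / 1.2411e+10 = 0.02417 m

0.02417 m


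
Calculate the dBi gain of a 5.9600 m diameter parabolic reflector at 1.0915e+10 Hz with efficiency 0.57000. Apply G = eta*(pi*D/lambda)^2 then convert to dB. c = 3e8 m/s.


lambda = c / f = 3.0000e+08 / 1.0915e+10 = 0.02748511 m
G_linear = 0.57000 * (pi * 5.9600 / 0.02748511)^2 = 264528.3
G_dBi = 10 * log10(264528.3) = 54.22 dBi

54.22 dBi


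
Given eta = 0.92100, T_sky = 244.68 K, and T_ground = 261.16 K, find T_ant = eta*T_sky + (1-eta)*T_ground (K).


T_ant = 0.92100 * 244.68 + (1 - 0.92100) * 261.16 = 246.0 K

246.0 K


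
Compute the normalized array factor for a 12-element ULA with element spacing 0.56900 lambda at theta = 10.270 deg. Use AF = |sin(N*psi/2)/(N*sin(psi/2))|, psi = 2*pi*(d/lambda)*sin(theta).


psi = 2*pi*0.56900*sin(10.270 deg) = 0.6373997 rad
AF = |sin(12*0.6373997/2) / (12*sin(0.6373997/2))| = 0.1678

0.1678


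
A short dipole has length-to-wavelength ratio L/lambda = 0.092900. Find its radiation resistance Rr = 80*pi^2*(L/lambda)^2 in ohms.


Rr = 80 * pi^2 * (0.092900)^2 = 80 * 9.869604 * 8.630410e-03 = 6.814 ohm

6.814 ohm


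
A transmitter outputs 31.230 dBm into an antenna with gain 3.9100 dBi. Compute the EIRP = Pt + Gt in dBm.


EIRP = Pt + Gt = 31.230 + 3.9100 = 35.14 dBm

35.14 dBm


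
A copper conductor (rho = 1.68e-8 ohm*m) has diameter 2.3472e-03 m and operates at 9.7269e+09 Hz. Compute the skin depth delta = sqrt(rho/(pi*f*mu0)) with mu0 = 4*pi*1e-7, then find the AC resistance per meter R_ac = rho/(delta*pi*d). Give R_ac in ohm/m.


delta = sqrt(1.68e-8 / (pi * 9.7269e+09 * 4*pi*1e-7)) = 6.614356e-07 m
R_ac = 1.68e-8 / (6.614356e-07 * pi * 2.3472e-03) = 3.444 ohm/m

3.444 ohm/m


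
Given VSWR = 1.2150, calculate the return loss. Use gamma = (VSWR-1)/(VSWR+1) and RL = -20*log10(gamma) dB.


gamma = (1.2150 - 1) / (1.2150 + 1) = 0.09706546
RL = -20 * log10(0.09706546) = 20.26 dB

20.26 dB


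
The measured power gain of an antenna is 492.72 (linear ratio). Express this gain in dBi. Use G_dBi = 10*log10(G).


G_dBi = 10 * log10(492.72) = 26.93 dBi

26.93 dBi


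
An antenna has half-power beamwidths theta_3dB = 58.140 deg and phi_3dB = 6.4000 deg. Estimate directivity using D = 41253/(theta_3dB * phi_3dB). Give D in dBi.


D_linear = 41253 / (58.140 * 6.4000) = 110.8666
D_dBi = 10 * log10(110.8666) = 20.45 dBi

20.45 dBi


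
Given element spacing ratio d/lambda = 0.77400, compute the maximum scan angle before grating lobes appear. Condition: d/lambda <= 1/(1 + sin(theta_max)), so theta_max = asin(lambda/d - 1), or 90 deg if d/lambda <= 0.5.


lambda/d - 1 = 1/0.77400 - 1 = 0.2919897
theta_max = asin(0.2919897) = 16.98 deg

16.98 deg


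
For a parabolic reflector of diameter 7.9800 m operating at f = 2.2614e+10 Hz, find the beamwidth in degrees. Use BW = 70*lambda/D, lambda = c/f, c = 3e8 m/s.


lambda = c / f = 3.0000e+08 / 2.2614e+10 = 0.01326612 m
BW = 70 * 0.01326612 / 7.9800 = 0.1164 deg

0.1164 deg


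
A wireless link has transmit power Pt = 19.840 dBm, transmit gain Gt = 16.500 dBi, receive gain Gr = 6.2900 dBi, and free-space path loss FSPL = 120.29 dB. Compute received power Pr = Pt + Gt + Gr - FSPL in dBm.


Pr = 19.840 + 16.500 + 6.2900 - 120.29 = -77.66 dBm

-77.66 dBm


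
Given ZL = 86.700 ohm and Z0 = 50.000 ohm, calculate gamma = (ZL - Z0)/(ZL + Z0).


gamma = (86.700 - 50.000) / (86.700 + 50.000) = 0.2685

0.2685


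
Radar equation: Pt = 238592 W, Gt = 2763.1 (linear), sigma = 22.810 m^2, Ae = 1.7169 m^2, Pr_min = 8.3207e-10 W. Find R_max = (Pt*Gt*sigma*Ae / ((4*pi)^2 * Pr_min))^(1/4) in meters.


R^4 = 238592*2763.1*22.810*1.7169 / ((4*pi)^2 * 8.3207e-10) = 1.964912e+17
R_max = 1.964912e+17^0.25 = 21054 m

21054 m


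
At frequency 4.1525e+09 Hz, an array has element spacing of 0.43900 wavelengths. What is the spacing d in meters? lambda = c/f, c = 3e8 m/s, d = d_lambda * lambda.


lambda = c / f = 3.0000e+08 / 4.1525e+09 = 0.07224564 m
d = 0.43900 * 0.07224564 = 0.03172 m

0.03172 m


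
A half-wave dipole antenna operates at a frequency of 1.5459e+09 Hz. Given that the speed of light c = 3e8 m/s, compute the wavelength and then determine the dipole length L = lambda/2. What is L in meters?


lambda = c / f = 3.0000e+08 / 1.5459e+09 = 0.1940617 m
L = lambda / 2 = 0.1940617 / 2 = 0.09703 m

0.09703 m


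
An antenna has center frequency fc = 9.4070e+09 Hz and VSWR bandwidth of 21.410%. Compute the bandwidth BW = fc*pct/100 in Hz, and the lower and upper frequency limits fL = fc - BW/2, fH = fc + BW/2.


BW = 9.4070e+09 * 21.410/100 = 2.014039e+09 Hz
fL = 9.4070e+09 - 2.014039e+09/2 = 8.400e+09 Hz
fH = 9.4070e+09 + 2.014039e+09/2 = 1.041e+10 Hz

BW=2.014e+09 Hz, fL=8.400e+09 Hz, fH=1.041e+10 Hz


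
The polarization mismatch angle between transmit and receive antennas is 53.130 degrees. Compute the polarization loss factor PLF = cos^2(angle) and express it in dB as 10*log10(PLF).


PLF_linear = cos^2(53.130 deg) = 0.3600017
PLF_dB = 10 * log10(0.3600017) = -4.437 dB

-4.437 dB


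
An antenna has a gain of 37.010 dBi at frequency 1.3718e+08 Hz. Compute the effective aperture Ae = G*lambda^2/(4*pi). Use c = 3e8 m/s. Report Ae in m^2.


lambda = c / f = 3.0000e+08 / 1.3718e+08 = 2.186908 m
G_linear = 10^(37.010/10) = 5023.426
Ae = G_linear * lambda^2 / (4*pi) = 5023.426 * 2.186908^2 / (4*pi) = 1912 m^2

1912 m^2


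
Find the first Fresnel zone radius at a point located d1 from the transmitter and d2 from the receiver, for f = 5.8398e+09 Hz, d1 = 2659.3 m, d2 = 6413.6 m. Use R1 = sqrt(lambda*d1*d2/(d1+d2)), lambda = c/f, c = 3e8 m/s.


lambda = c / f = 3.0000e+08 / 5.8398e+09 = 0.05137162 m
R1 = sqrt(0.05137162 * 2659.3 * 6413.6 / (2659.3 + 6413.6)) = 9.827 m

9.827 m


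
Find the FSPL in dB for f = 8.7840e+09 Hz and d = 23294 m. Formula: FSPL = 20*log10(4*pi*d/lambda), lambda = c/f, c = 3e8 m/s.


lambda = c / f = 3.0000e+08 / 8.7840e+09 = 0.03415301 m
FSPL = 20 * log10(4*pi*23294/0.03415301) = 138.7 dB

138.7 dB


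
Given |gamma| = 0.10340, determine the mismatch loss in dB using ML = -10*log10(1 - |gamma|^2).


ML = -10 * log10(1 - 0.10340^2) = -10 * log10(0.98930844) = 0.04668 dB

0.04668 dB


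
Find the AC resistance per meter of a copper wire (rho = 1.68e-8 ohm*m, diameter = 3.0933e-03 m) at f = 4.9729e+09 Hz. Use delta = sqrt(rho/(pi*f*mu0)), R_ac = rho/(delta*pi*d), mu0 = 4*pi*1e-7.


delta = sqrt(1.68e-8 / (pi * 4.9729e+09 * 4*pi*1e-7)) = 9.250600e-07 m
R_ac = 1.68e-8 / (9.250600e-07 * pi * 3.0933e-03) = 1.869 ohm/m

1.869 ohm/m


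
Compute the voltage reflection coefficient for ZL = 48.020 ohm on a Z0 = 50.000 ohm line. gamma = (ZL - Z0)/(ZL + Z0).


gamma = (48.020 - 50.000) / (48.020 + 50.000) = -0.02020

-0.02020


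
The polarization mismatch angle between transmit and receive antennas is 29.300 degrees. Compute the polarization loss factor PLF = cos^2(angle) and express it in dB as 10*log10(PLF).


PLF_linear = cos^2(29.300 deg) = 0.7605048
PLF_dB = 10 * log10(0.7605048) = -1.189 dB

-1.189 dB


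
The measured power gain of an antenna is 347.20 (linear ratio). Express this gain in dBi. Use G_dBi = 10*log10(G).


G_dBi = 10 * log10(347.20) = 25.41 dBi

25.41 dBi


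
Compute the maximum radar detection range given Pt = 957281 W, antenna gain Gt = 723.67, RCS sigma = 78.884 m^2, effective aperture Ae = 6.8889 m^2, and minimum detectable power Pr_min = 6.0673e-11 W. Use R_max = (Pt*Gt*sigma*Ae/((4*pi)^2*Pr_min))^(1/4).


R^4 = 957281*723.67*78.884*6.8889 / ((4*pi)^2 * 6.0673e-11) = 3.929195e+19
R_max = 3.929195e+19^0.25 = 79173 m

79173 m


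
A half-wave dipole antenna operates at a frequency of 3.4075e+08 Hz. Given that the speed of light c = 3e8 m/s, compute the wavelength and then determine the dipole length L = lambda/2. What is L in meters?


lambda = c / f = 3.0000e+08 / 3.4075e+08 = 0.8804109 m
L = lambda / 2 = 0.8804109 / 2 = 0.4402 m

0.4402 m


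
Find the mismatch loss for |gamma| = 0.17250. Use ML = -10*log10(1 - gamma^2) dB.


ML = -10 * log10(1 - 0.17250^2) = -10 * log10(0.97024375) = 0.1312 dB

0.1312 dB


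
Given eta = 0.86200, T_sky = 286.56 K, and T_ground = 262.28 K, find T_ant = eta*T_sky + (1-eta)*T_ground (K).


T_ant = 0.86200 * 286.56 + (1 - 0.86200) * 262.28 = 283.2 K

283.2 K


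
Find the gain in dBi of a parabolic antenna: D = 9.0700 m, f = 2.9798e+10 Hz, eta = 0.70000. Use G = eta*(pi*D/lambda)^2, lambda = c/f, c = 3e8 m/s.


lambda = c / f = 3.0000e+08 / 2.9798e+10 = 0.01006779 m
G_linear = 0.70000 * (pi * 9.0700 / 0.01006779)^2 = 5.607174e+06
G_dBi = 10 * log10(5.607174e+06) = 67.49 dBi

67.49 dBi


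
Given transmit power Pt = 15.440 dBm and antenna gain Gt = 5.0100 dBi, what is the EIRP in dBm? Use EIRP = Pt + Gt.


EIRP = Pt + Gt = 15.440 + 5.0100 = 20.45 dBm

20.45 dBm


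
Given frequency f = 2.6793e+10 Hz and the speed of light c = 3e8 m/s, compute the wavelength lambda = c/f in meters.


lambda = c / f = 3.0000e+08 / 2.6793e+10 = 0.01120 m

0.01120 m


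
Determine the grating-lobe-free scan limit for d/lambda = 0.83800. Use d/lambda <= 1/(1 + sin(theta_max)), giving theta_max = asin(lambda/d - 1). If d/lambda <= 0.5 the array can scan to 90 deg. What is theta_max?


lambda/d - 1 = 1/0.83800 - 1 = 0.1933174
theta_max = asin(0.1933174) = 11.15 deg

11.15 deg


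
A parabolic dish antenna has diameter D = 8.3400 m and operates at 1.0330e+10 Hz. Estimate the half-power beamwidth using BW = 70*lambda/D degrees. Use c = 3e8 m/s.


lambda = c / f = 3.0000e+08 / 1.0330e+10 = 0.02904163 m
BW = 70 * 0.02904163 / 8.3400 = 0.2438 deg

0.2438 deg


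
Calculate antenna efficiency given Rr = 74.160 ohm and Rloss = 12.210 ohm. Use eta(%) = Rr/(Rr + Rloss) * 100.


eta = 74.160 / (74.160 + 12.210) * 100 = 85.86%

85.86%


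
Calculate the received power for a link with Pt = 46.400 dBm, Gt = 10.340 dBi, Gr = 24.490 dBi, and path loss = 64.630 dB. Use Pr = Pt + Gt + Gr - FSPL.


Pr = 46.400 + 10.340 + 24.490 - 64.630 = 16.60 dBm

16.60 dBm


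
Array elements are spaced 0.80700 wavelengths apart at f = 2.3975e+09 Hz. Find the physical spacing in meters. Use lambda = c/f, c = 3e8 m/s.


lambda = c / f = 3.0000e+08 / 2.3975e+09 = 0.1251303 m
d = 0.80700 * 0.1251303 = 0.1010 m

0.1010 m


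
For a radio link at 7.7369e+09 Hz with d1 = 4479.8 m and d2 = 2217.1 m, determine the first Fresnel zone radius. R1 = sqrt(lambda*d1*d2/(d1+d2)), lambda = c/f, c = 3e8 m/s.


lambda = c / f = 3.0000e+08 / 7.7369e+09 = 0.03877522 m
R1 = sqrt(0.03877522 * 4479.8 * 2217.1 / (4479.8 + 2217.1)) = 7.583 m

7.583 m


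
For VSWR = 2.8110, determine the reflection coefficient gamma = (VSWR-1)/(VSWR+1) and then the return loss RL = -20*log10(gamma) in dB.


gamma = (2.8110 - 1) / (2.8110 + 1) = 0.4752034
RL = -20 * log10(0.4752034) = 6.462 dB

6.462 dB


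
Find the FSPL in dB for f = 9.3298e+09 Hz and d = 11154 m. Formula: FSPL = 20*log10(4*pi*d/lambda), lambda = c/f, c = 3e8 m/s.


lambda = c / f = 3.0000e+08 / 9.3298e+09 = 0.03215503 m
FSPL = 20 * log10(4*pi*11154/0.03215503) = 132.8 dB

132.8 dB


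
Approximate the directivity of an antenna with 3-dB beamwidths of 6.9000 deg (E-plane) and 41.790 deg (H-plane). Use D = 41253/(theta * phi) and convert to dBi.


D_linear = 41253 / (6.9000 * 41.790) = 143.0652
D_dBi = 10 * log10(143.0652) = 21.56 dBi

21.56 dBi


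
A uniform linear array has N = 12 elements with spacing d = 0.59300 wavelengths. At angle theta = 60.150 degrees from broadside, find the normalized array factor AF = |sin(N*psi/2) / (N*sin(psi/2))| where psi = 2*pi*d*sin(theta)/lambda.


psi = 2*pi*0.59300*sin(60.150 deg) = 3.231615 rad
AF = |sin(12*3.231615/2) / (12*sin(3.231615/2))| = 0.04290

0.04290


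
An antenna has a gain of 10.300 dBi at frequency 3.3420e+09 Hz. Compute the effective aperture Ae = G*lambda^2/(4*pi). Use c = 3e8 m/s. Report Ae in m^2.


lambda = c / f = 3.0000e+08 / 3.3420e+09 = 0.08976661 m
G_linear = 10^(10.300/10) = 10.71519
Ae = G_linear * lambda^2 / (4*pi) = 10.71519 * 0.08976661^2 / (4*pi) = 6.871e-03 m^2

6.871e-03 m^2


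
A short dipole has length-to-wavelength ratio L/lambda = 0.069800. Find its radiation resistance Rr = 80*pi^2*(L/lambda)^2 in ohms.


Rr = 80 * pi^2 * (0.069800)^2 = 80 * 9.869604 * 4.872040e-03 = 3.847 ohm

3.847 ohm


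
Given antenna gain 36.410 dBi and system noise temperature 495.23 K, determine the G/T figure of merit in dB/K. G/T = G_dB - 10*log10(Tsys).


G/T = 36.410 - 10*log10(495.23) = 36.410 - 26.94807 = 9.462 dB/K

9.462 dB/K


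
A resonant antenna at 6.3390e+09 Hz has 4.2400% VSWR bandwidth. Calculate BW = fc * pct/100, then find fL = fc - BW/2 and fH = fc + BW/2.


BW = 6.3390e+09 * 4.2400/100 = 2.687736e+08 Hz
fL = 6.3390e+09 - 2.687736e+08/2 = 6.205e+09 Hz
fH = 6.3390e+09 + 2.687736e+08/2 = 6.473e+09 Hz

BW=2.688e+08 Hz, fL=6.205e+09 Hz, fH=6.473e+09 Hz


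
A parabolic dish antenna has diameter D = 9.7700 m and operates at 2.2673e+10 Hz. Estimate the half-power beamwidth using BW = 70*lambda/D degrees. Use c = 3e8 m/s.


lambda = c / f = 3.0000e+08 / 2.2673e+10 = 0.01323160 m
BW = 70 * 0.01323160 / 9.7700 = 0.09480 deg

0.09480 deg


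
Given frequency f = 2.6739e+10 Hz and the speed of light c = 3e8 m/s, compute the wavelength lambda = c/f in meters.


lambda = c / f = 3.0000e+08 / 2.6739e+10 = 0.01122 m

0.01122 m


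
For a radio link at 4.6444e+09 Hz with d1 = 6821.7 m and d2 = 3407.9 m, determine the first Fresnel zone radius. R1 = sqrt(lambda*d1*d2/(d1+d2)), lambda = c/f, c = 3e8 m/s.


lambda = c / f = 3.0000e+08 / 4.6444e+09 = 0.06459392 m
R1 = sqrt(0.06459392 * 6821.7 * 3407.9 / (6821.7 + 3407.9)) = 12.12 m

12.12 m


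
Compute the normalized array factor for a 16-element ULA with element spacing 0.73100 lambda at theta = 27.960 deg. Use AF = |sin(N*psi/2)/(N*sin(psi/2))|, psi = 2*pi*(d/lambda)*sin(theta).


psi = 2*pi*0.73100*sin(27.960 deg) = 2.153455 rad
AF = |sin(16*2.153455/2) / (16*sin(2.153455/2))| = 0.07090

0.07090


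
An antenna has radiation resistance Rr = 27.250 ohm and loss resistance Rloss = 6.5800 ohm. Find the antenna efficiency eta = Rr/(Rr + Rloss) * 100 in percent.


eta = 27.250 / (27.250 + 6.5800) * 100 = 80.55%

80.55%


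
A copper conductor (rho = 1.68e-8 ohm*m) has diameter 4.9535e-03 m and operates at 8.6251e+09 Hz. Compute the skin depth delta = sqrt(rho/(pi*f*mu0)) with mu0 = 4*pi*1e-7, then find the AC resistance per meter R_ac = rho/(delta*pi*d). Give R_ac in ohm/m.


delta = sqrt(1.68e-8 / (pi * 8.6251e+09 * 4*pi*1e-7)) = 7.024133e-07 m
R_ac = 1.68e-8 / (7.024133e-07 * pi * 4.9535e-03) = 1.537 ohm/m

1.537 ohm/m


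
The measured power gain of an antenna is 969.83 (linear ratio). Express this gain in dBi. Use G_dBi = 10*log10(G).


G_dBi = 10 * log10(969.83) = 29.87 dBi

29.87 dBi


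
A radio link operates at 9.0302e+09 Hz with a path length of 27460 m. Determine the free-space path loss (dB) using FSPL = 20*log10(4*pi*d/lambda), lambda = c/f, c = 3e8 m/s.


lambda = c / f = 3.0000e+08 / 9.0302e+09 = 0.03322186 m
FSPL = 20 * log10(4*pi*27460/0.03322186) = 140.3 dB

140.3 dB


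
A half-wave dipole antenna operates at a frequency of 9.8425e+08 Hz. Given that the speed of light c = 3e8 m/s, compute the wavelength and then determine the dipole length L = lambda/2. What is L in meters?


lambda = c / f = 3.0000e+08 / 9.8425e+08 = 0.3048006 m
L = lambda / 2 = 0.3048006 / 2 = 0.1524 m

0.1524 m


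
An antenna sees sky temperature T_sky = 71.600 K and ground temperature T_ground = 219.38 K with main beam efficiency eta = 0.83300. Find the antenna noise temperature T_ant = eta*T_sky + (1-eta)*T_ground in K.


T_ant = 0.83300 * 71.600 + (1 - 0.83300) * 219.38 = 96.28 K

96.28 K


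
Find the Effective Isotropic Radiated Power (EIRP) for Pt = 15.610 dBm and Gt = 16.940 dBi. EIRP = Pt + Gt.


EIRP = Pt + Gt = 15.610 + 16.940 = 32.55 dBm

32.55 dBm


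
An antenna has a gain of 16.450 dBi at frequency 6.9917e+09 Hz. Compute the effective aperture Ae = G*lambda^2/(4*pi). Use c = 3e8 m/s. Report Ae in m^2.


lambda = c / f = 3.0000e+08 / 6.9917e+09 = 0.04290802 m
G_linear = 10^(16.450/10) = 44.15704
Ae = G_linear * lambda^2 / (4*pi) = 44.15704 * 0.04290802^2 / (4*pi) = 6.469e-03 m^2

6.469e-03 m^2


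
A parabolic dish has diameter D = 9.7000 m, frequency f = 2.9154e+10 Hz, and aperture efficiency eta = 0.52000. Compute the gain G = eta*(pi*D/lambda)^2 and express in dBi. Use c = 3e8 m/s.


lambda = c / f = 3.0000e+08 / 2.9154e+10 = 0.01029018 m
G_linear = 0.52000 * (pi * 9.7000 / 0.01029018)^2 = 4.560376e+06
G_dBi = 10 * log10(4.560376e+06) = 66.59 dBi

66.59 dBi


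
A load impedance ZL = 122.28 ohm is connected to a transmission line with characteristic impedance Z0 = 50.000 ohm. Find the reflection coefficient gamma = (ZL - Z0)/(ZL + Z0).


gamma = (122.28 - 50.000) / (122.28 + 50.000) = 0.4195

0.4195


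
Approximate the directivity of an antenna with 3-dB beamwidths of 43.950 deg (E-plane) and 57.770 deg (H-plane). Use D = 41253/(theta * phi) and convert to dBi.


D_linear = 41253 / (43.950 * 57.770) = 16.24779
D_dBi = 10 * log10(16.24779) = 12.11 dBi

12.11 dBi


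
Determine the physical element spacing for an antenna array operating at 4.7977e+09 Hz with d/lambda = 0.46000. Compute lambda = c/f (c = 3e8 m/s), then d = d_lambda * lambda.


lambda = c / f = 3.0000e+08 / 4.7977e+09 = 0.06252996 m
d = 0.46000 * 0.06252996 = 0.02876 m

0.02876 m


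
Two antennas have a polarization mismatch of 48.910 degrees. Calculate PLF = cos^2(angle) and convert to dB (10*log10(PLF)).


PLF_linear = cos^2(48.910 deg) = 0.4319693
PLF_dB = 10 * log10(0.4319693) = -3.645 dB

-3.645 dB


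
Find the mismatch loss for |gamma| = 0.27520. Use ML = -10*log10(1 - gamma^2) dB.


ML = -10 * log10(1 - 0.27520^2) = -10 * log10(0.92426496) = 0.3420 dB

0.3420 dB


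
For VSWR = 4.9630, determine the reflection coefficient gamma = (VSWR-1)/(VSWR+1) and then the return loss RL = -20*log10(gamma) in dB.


gamma = (4.9630 - 1) / (4.9630 + 1) = 0.6645984
RL = -20 * log10(0.6645984) = 3.549 dB

3.549 dB


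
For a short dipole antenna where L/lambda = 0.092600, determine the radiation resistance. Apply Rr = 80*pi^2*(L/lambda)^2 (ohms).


Rr = 80 * pi^2 * (0.092600)^2 = 80 * 9.869604 * 8.574760e-03 = 6.770 ohm

6.770 ohm


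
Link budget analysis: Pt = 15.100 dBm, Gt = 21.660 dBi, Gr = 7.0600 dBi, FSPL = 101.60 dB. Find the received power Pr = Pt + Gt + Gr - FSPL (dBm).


Pr = 15.100 + 21.660 + 7.0600 - 101.60 = -57.78 dBm

-57.78 dBm


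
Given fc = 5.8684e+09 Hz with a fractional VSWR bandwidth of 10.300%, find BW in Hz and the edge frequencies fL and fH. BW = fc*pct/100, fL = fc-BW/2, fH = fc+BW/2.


BW = 5.8684e+09 * 10.300/100 = 6.044452e+08 Hz
fL = 5.8684e+09 - 6.044452e+08/2 = 5.566e+09 Hz
fH = 5.8684e+09 + 6.044452e+08/2 = 6.171e+09 Hz

BW=6.044e+08 Hz, fL=5.566e+09 Hz, fH=6.171e+09 Hz


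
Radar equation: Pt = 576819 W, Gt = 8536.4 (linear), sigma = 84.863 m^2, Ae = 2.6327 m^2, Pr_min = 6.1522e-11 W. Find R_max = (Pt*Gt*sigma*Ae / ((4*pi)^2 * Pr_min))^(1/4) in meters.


R^4 = 576819*8536.4*84.863*2.6327 / ((4*pi)^2 * 6.1522e-11) = 1.132358e+20
R_max = 1.132358e+20^0.25 = 103156 m

103156 m


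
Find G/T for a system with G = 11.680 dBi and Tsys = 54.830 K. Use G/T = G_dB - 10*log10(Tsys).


G/T = 11.680 - 10*log10(54.830) = 11.680 - 17.39018 = -5.710 dB/K

-5.710 dB/K


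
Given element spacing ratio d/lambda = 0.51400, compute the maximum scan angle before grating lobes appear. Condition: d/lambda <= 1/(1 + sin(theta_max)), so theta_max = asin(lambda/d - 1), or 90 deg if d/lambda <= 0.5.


lambda/d - 1 = 1/0.51400 - 1 = 0.9455253
theta_max = asin(0.9455253) = 71.00 deg

71.00 deg


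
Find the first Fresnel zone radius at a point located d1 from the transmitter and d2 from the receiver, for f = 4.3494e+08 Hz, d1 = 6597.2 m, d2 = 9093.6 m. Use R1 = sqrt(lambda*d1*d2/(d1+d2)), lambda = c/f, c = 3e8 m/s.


lambda = c / f = 3.0000e+08 / 4.3494e+08 = 0.6897503 m
R1 = sqrt(0.6897503 * 6597.2 * 9093.6 / (6597.2 + 9093.6)) = 51.35 m

51.35 m


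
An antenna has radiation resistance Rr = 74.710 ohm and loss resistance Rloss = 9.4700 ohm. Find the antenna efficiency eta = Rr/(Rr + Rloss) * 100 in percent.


eta = 74.710 / (74.710 + 9.4700) * 100 = 88.75%

88.75%


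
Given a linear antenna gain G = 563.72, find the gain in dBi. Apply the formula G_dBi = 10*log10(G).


G_dBi = 10 * log10(563.72) = 27.51 dBi

27.51 dBi


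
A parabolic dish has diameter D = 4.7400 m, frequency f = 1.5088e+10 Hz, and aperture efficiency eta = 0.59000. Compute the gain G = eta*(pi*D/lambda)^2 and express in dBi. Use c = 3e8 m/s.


lambda = c / f = 3.0000e+08 / 1.5088e+10 = 0.01988335 m
G_linear = 0.59000 * (pi * 4.7400 / 0.01988335)^2 = 330924.8
G_dBi = 10 * log10(330924.8) = 55.20 dBi

55.20 dBi


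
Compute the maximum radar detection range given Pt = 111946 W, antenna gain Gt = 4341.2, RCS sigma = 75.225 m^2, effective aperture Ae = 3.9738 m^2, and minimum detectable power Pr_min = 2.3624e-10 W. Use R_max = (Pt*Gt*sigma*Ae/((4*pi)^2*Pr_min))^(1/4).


R^4 = 111946*4341.2*75.225*3.9738 / ((4*pi)^2 * 2.3624e-10) = 3.894157e+18
R_max = 3.894157e+18^0.25 = 44423 m

44423 m


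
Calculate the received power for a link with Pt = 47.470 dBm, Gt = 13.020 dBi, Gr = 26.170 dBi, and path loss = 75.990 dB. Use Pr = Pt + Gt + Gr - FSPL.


Pr = 47.470 + 13.020 + 26.170 - 75.990 = 10.67 dBm

10.67 dBm


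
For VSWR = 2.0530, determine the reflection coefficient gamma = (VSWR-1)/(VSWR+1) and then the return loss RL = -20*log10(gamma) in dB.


gamma = (2.0530 - 1) / (2.0530 + 1) = 0.3449066
RL = -20 * log10(0.3449066) = 9.246 dB

9.246 dB


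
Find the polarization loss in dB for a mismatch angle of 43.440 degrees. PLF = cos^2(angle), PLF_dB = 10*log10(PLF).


PLF_linear = cos^2(43.440 deg) = 0.5272137
PLF_dB = 10 * log10(0.5272137) = -2.780 dB

-2.780 dB


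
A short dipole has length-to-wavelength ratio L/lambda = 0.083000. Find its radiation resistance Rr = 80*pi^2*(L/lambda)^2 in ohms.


Rr = 80 * pi^2 * (0.083000)^2 = 80 * 9.869604 * 6.889000e-03 = 5.439 ohm

5.439 ohm


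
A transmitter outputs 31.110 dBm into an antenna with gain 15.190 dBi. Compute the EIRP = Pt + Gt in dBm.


EIRP = Pt + Gt = 31.110 + 15.190 = 46.30 dBm

46.30 dBm


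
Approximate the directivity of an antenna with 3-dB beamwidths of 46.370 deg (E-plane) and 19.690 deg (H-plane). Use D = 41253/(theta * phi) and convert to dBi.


D_linear = 41253 / (46.370 * 19.690) = 45.18276
D_dBi = 10 * log10(45.18276) = 16.55 dBi

16.55 dBi


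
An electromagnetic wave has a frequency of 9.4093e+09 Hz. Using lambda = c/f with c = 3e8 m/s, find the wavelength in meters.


lambda = c / f = 3.0000e+08 / 9.4093e+09 = 0.03188 m

0.03188 m


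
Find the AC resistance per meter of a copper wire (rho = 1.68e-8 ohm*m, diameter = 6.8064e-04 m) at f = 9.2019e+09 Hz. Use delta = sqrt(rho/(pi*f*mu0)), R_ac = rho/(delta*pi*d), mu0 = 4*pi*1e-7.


delta = sqrt(1.68e-8 / (pi * 9.2019e+09 * 4*pi*1e-7)) = 6.800424e-07 m
R_ac = 1.68e-8 / (6.800424e-07 * pi * 6.8064e-04) = 11.55 ohm/m

11.55 ohm/m


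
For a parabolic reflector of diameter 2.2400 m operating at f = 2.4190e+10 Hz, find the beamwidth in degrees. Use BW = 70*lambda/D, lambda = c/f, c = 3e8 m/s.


lambda = c / f = 3.0000e+08 / 2.4190e+10 = 0.01240182 m
BW = 70 * 0.01240182 / 2.2400 = 0.3876 deg

0.3876 deg


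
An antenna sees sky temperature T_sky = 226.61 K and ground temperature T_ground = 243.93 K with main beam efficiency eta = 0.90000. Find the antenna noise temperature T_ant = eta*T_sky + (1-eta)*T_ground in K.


T_ant = 0.90000 * 226.61 + (1 - 0.90000) * 243.93 = 228.3 K

228.3 K


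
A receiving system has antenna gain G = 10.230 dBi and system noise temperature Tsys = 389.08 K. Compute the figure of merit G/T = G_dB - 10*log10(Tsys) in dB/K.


G/T = 10.230 - 10*log10(389.08) = 10.230 - 25.90039 = -15.67 dB/K

-15.67 dB/K


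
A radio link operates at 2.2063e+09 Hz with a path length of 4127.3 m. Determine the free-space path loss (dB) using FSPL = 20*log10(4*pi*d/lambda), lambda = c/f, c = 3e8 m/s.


lambda = c / f = 3.0000e+08 / 2.2063e+09 = 0.1359743 m
FSPL = 20 * log10(4*pi*4127.3/0.1359743) = 111.6 dB

111.6 dB
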